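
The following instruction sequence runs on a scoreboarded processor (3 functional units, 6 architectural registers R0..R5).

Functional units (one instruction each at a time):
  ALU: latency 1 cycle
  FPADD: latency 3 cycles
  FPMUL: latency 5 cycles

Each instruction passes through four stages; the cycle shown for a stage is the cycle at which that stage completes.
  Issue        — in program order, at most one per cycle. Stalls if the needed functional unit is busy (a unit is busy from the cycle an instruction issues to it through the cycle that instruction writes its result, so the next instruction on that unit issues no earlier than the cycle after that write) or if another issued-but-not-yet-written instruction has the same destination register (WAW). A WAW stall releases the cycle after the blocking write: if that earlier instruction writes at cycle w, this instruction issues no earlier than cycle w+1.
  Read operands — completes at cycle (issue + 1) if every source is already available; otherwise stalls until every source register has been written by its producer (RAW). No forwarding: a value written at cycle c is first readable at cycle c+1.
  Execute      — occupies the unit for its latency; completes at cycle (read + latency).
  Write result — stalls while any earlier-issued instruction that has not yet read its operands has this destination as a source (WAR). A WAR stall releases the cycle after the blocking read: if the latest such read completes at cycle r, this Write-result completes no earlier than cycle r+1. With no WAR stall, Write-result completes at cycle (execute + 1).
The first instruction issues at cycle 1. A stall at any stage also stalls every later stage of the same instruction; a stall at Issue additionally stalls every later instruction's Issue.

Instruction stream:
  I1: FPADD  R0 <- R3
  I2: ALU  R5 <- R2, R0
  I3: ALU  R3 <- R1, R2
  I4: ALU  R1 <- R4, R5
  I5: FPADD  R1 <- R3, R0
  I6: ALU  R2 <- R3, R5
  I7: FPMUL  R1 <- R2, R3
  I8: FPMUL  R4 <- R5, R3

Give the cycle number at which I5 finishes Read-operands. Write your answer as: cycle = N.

cycle = 19

I1  is:1  ro:2  ex:5  wr:6
I2  is:2  ro:7  ex:8  wr:9  — RAW R0: wait I1 write@6
I3  is:10  ro:11  ex:12  wr:13  — struct: ALU busy until I2 writes@9
I4  is:14  ro:15  ex:16  wr:17  — struct: ALU busy until I3 writes@13
I5  is:18  ro:19  ex:22  wr:23  — WAW R1: wait I4 write@17
I6  is:19  ro:20  ex:21  wr:22
I7  is:24  ro:25  ex:30  wr:31  — WAW R1: wait I5 write@23
I8  is:32  ro:33  ex:38  wr:39  — struct: FPMUL busy until I7 writes@31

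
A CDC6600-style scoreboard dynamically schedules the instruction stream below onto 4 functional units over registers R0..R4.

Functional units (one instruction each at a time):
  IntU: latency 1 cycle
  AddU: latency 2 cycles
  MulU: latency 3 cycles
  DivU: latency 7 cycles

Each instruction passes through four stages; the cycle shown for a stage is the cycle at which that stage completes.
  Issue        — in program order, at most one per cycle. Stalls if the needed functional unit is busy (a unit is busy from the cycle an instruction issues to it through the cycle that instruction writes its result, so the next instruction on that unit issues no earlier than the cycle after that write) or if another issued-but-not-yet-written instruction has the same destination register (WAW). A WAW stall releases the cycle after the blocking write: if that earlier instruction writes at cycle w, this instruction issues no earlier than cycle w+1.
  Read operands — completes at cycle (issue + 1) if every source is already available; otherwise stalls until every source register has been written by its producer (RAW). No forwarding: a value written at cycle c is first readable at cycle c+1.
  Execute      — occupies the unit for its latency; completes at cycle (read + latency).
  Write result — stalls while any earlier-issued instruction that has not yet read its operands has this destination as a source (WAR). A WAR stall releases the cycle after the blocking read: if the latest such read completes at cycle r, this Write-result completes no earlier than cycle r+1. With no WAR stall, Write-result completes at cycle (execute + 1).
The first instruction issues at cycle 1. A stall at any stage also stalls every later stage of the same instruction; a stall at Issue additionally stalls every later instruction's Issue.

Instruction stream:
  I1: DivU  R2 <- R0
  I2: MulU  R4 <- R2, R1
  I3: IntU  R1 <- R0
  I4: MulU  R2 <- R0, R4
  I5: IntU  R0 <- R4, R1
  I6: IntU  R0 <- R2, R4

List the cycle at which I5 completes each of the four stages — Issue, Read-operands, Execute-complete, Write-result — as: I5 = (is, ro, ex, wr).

I5 = (17, 18, 19, 20)

I1: IS=1 RO=2 EX=9 WR=10
I2: IS=2 RO=11 EX=14 WR=15  [RAW R2: wait I1 write@10]
I3: IS=3 RO=4 EX=5 WR=12  [WAR R1: wait I2 read@11]
I4: IS=16 RO=17 EX=20 WR=21  [struct: MulU busy until I2 writes@15]
I5: IS=17 RO=18 EX=19 WR=20
I6: IS=21 RO=22 EX=23 WR=24  [struct: IntU busy until I5 writes@20]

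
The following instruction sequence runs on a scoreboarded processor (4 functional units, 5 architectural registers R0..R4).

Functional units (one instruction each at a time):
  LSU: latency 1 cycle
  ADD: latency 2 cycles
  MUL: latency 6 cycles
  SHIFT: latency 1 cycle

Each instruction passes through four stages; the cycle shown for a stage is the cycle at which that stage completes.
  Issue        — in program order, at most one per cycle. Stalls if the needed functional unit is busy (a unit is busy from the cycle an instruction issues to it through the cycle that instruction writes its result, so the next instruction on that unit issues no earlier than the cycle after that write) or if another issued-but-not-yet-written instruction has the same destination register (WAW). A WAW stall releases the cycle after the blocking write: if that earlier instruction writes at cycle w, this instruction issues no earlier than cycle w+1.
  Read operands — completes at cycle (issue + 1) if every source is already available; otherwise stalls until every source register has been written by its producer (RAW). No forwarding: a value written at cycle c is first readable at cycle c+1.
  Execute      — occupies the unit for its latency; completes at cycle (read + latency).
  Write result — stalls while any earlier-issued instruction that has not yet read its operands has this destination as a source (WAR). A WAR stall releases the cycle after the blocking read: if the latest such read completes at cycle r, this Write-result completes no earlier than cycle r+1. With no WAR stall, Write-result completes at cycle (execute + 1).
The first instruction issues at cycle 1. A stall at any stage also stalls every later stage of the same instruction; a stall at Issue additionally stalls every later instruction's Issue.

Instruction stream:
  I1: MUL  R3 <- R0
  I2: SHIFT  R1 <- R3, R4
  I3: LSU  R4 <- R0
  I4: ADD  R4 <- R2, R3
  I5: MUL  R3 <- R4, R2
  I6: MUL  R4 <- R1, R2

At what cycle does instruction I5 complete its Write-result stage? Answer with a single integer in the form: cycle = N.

[1] I1→MUL
[2] I1 RO | I2→SHIFT
[3] I3→LSU
[4] I3 RO
[5] I3 EX
[8] I1 EX
[9] I1 WR R3
[10] I2 RO
[11] I2 EX | I3 WR R4
[12] I2 WR R1 | I4→ADD
[13] I4 RO | I5→MUL
[15] I4 EX
[16] I4 WR R4
[17] I5 RO
[23] I5 EX
[24] I5 WR R3
[25] I6→MUL
[26] I6 RO
[32] I6 EX
[33] I6 WR R4

cycle = 24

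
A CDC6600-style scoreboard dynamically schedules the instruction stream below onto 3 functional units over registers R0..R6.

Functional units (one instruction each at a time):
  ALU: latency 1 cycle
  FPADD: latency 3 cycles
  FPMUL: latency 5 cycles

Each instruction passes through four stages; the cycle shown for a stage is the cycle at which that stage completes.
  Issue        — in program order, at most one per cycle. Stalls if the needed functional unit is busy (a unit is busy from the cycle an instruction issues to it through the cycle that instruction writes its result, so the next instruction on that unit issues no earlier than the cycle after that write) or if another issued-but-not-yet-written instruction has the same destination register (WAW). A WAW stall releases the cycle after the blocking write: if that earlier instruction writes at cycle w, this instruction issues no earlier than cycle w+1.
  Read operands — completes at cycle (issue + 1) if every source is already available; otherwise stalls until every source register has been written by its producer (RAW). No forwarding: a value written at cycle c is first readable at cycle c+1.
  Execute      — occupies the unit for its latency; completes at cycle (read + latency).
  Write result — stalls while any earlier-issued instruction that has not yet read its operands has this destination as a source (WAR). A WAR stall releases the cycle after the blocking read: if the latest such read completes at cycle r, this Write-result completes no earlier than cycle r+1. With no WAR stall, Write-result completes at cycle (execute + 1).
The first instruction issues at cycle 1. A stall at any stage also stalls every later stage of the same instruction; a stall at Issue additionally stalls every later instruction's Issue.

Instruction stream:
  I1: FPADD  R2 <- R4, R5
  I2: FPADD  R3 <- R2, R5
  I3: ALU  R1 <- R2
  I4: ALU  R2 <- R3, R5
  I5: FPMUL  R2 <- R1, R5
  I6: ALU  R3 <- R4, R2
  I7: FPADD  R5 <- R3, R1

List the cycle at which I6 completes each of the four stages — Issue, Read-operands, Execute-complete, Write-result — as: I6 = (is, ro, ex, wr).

[1] I1→FPADD
[2] I1 RO
[5] I1 EX
[6] I1 WR R2
[7] I2→FPADD
[8] I2 RO, I3→ALU
[9] I3 RO
[10] I3 EX
[11] I2 EX, I3 WR R1
[12] I2 WR R3, I4→ALU
[13] I4 RO
[14] I4 EX
[15] I4 WR R2
[16] I5→FPMUL
[17] I5 RO, I6→ALU
[18] I7→FPADD
[22] I5 EX
[23] I5 WR R2
[24] I6 RO
[25] I6 EX
[26] I6 WR R3
[27] I7 RO
[30] I7 EX
[31] I7 WR R5

I6 = (17, 24, 25, 26)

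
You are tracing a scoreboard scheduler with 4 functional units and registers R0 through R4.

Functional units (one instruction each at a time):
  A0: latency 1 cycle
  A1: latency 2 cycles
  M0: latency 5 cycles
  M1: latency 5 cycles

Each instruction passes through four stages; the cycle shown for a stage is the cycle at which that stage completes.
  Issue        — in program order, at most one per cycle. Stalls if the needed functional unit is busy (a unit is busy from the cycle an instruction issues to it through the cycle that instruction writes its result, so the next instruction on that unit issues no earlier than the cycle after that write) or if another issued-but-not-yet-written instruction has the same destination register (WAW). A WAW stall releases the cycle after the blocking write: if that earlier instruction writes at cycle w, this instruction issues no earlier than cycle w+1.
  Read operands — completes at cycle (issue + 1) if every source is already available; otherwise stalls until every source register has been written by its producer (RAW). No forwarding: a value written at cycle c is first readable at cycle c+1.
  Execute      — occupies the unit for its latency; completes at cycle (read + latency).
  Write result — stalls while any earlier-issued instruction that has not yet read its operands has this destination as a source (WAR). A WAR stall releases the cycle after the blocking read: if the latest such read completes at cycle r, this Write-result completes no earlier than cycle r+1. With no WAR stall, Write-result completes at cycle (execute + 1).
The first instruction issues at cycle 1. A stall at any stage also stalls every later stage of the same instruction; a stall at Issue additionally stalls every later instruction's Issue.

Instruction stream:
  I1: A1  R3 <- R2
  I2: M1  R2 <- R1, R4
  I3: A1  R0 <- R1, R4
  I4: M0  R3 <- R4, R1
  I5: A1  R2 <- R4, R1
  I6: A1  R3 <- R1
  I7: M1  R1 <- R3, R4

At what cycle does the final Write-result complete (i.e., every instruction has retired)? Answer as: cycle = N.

cycle = 27

[1] I1 issues→A1
[2] I1 reads; I2 issues→M1
[3] I2 reads
[4] I1 exec-done
[5] I1 writes R3
[6] I3 issues→A1
[7] I3 reads; I4 issues→M0
[8] I2 exec-done; I4 reads
[9] I2 writes R2; I3 exec-done
[10] I3 writes R0
[11] I5 issues→A1
[12] I5 reads
[13] I4 exec-done
[14] I4 writes R3; I5 exec-done
[15] I5 writes R2
[16] I6 issues→A1
[17] I6 reads; I7 issues→M1
[19] I6 exec-done
[20] I6 writes R3
[21] I7 reads
[26] I7 exec-done
[27] I7 writes R1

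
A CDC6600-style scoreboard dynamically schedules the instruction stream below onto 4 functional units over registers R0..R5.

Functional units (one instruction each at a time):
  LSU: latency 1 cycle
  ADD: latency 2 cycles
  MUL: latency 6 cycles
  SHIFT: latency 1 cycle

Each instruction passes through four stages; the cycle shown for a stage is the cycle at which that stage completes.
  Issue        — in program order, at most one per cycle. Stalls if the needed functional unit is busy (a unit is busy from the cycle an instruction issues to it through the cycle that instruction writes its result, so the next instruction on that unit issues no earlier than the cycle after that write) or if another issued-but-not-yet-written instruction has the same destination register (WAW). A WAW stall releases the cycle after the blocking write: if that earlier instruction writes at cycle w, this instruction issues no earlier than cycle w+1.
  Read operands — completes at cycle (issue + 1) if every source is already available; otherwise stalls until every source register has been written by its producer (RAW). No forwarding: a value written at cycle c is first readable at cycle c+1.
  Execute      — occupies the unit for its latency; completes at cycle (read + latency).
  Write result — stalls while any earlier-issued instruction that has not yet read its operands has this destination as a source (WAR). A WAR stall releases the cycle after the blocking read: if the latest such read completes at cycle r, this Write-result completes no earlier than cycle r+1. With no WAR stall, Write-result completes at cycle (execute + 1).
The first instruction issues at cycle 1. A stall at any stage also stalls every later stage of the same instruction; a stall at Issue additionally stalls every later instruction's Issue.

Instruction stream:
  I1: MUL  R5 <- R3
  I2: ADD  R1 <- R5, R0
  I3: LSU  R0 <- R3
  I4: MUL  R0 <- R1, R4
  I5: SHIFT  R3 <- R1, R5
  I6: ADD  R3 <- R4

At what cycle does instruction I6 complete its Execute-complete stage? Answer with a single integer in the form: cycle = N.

cycle = 20

[I1] 1/2/8/9
[I2] 2/10/12/13  (RAW R5: wait I1 write@9)
[I3] 3/4/5/11  (WAR R0: wait I2 read@10)
[I4] 12/14/20/21  (WAW R0: wait I3 write@11; RAW R1: wait I2 write@13)
[I5] 13/14/15/16
[I6] 17/18/20/21  (WAW R3: wait I5 write@16)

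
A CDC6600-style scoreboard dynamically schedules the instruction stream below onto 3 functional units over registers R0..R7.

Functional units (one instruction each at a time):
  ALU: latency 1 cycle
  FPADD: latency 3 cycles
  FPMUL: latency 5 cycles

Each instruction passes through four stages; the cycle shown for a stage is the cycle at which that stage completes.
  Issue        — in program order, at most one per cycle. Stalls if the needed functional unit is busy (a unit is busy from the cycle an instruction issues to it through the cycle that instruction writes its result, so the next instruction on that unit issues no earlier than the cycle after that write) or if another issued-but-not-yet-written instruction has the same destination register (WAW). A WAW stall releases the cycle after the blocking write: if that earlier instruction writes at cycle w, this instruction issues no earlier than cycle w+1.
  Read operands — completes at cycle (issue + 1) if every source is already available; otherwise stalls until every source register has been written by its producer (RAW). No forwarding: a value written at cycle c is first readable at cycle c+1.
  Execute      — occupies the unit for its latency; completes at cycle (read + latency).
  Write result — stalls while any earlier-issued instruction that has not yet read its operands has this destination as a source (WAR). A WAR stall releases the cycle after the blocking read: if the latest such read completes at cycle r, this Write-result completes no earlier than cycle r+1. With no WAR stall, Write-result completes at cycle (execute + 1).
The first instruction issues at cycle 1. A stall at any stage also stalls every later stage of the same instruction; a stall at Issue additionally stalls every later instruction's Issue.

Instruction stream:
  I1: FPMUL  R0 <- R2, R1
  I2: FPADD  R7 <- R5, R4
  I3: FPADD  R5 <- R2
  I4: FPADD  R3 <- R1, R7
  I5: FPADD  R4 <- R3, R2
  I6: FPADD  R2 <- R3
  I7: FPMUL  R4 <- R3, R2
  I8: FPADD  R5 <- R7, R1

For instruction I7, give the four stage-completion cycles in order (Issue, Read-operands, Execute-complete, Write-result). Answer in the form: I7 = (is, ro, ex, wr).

I7 = (27, 32, 37, 38)

1) issue 1, read 2, done 7, write 8
2) issue 2, read 3, done 6, write 7
3) issue 8, read 9, done 12, write 13  <struct: FPADD busy until I2 writes@7>
4) issue 14, read 15, done 18, write 19  <struct: FPADD busy until I3 writes@13>
5) issue 20, read 21, done 24, write 25  <struct: FPADD busy until I4 writes@19>
6) issue 26, read 27, done 30, write 31  <struct: FPADD busy until I5 writes@25>
7) issue 27, read 32, done 37, write 38  <RAW R2: wait I6 write@31>
8) issue 32, read 33, done 36, write 37  <struct: FPADD busy until I6 writes@31>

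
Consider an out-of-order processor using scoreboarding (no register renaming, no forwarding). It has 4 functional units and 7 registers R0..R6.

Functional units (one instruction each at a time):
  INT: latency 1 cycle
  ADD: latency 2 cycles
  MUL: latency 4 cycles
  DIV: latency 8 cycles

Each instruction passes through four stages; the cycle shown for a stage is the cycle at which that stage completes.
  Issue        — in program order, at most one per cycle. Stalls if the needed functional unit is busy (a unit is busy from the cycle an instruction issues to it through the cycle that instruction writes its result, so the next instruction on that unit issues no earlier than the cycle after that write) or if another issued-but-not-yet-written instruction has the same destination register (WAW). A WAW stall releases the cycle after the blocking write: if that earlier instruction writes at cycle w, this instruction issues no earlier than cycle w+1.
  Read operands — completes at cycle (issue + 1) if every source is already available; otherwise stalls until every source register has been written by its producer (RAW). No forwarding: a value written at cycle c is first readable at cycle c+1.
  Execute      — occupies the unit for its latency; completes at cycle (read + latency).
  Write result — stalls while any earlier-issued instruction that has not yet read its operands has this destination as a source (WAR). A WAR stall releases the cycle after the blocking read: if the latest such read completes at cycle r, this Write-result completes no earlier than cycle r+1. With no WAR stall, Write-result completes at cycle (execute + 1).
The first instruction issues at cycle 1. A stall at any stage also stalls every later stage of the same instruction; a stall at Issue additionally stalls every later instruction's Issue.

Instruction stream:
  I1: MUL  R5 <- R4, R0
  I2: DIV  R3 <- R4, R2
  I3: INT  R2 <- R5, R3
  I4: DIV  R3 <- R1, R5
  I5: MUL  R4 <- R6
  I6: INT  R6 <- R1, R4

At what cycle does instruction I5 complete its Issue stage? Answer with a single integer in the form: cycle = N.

I1: IS=1 RO=2 EX=6 WR=7
I2: IS=2 RO=3 EX=11 WR=12
I3: IS=3 RO=13 EX=14 WR=15  [RAW R3: wait I2 write@12]
I4: IS=13 RO=14 EX=22 WR=23  [struct: DIV busy until I2 writes@12]
I5: IS=14 RO=15 EX=19 WR=20
I6: IS=16 RO=21 EX=22 WR=23  [struct: INT busy until I3 writes@15; RAW R4: wait I5 write@20]

cycle = 14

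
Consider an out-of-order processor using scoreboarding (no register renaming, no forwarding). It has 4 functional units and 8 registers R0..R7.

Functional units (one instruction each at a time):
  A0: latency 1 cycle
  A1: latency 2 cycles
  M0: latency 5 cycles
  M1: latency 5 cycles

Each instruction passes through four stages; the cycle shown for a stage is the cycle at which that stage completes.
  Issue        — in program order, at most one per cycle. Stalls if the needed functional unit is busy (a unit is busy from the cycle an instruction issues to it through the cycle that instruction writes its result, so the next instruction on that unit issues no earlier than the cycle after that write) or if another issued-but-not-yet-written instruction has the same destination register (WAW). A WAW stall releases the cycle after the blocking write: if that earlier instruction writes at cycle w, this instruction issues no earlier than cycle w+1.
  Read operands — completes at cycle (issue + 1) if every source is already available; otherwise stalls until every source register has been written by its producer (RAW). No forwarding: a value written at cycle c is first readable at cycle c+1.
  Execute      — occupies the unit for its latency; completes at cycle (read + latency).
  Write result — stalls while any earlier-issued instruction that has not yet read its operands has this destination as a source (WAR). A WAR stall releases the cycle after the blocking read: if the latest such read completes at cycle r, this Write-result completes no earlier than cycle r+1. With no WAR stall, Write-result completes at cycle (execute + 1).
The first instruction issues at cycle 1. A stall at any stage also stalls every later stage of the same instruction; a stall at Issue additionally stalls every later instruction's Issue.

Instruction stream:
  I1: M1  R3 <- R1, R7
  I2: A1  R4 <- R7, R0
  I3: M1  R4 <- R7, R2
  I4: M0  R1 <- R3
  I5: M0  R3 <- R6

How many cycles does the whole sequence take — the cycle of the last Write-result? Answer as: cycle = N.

[1] issue I1 (M1)
[2] I1 read-ops | issue I2 (A1)
[3] I2 read-ops
[5] I2 finished on A1
[6] I2→R4
[7] I1 finished on M1
[8] I1→R3
[9] issue I3 (M1)
[10] I3 read-ops | issue I4 (M0)
[11] I4 read-ops
[15] I3 finished on M1
[16] I3→R4 | I4 finished on M0
[17] I4→R1
[18] issue I5 (M0)
[19] I5 read-ops
[24] I5 finished on M0
[25] I5→R3

cycle = 25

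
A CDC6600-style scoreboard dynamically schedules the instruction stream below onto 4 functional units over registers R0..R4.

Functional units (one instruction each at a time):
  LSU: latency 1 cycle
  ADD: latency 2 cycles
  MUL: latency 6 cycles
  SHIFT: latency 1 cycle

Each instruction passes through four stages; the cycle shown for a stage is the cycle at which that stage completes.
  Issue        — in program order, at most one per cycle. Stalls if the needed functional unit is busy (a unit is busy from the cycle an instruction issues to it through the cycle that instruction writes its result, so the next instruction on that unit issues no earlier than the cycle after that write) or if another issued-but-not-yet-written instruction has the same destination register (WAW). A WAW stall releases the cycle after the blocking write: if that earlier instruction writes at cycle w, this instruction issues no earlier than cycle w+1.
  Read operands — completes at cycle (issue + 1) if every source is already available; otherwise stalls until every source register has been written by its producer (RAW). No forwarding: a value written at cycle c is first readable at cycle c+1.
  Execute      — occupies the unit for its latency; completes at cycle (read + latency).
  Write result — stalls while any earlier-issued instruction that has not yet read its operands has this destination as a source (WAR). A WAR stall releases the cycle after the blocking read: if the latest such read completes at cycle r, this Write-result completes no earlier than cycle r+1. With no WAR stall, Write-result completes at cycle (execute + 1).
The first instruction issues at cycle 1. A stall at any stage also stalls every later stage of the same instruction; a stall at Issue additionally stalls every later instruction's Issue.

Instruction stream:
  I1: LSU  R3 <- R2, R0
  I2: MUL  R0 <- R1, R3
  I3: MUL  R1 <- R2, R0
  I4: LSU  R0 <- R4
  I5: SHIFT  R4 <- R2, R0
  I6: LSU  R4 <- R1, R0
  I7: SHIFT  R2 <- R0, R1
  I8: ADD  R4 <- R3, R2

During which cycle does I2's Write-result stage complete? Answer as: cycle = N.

t=1  I1 issues→LSU
t=2  I1 reads | I2 issues→MUL
t=3  I1 exec-done
t=4  I1 writes R3
t=5  I2 reads
t=11  I2 exec-done
t=12  I2 writes R0
t=13  I3 issues→MUL
t=14  I3 reads | I4 issues→LSU
t=15  I4 reads | I5 issues→SHIFT
t=16  I4 exec-done
t=17  I4 writes R0
t=18  I5 reads
t=19  I5 exec-done
t=20  I3 exec-done | I5 writes R4
t=21  I3 writes R1 | I6 issues→LSU
t=22  I6 reads | I7 issues→SHIFT
t=23  I6 exec-done | I7 reads
t=24  I6 writes R4 | I7 exec-done
t=25  I7 writes R2 | I8 issues→ADD
t=26  I8 reads
t=28  I8 exec-done
t=29  I8 writes R4

cycle = 12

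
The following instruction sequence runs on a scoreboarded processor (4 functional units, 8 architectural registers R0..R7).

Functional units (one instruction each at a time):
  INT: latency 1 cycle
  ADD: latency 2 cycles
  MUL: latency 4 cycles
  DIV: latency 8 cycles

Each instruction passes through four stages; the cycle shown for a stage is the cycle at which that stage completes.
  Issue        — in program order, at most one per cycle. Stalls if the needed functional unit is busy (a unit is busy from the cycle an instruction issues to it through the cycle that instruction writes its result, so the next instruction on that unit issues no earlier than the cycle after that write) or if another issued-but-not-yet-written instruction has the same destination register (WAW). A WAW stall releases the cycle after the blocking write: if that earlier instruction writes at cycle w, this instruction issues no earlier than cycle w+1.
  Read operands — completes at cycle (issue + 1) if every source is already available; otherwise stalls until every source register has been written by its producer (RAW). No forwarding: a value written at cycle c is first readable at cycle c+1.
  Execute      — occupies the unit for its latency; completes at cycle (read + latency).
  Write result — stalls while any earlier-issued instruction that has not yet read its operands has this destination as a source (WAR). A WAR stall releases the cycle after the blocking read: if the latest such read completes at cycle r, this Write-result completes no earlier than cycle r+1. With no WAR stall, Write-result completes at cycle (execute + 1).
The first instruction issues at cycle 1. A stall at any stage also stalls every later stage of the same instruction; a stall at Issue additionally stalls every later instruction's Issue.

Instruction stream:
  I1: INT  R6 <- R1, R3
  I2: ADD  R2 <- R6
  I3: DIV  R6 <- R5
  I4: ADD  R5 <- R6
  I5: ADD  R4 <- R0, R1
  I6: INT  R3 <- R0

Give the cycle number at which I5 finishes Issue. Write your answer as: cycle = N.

cycle = 20

I1: IS=1 RO=2 EX=3 WR=4
I2: IS=2 RO=5 EX=7 WR=8  [RAW R6: wait I1 write@4]
I3: IS=5 RO=6 EX=14 WR=15  [WAW R6: wait I1 write@4]
I4: IS=9 RO=16 EX=18 WR=19  [struct: ADD busy until I2 writes@8; RAW R6: wait I3 write@15]
I5: IS=20 RO=21 EX=23 WR=24  [struct: ADD busy until I4 writes@19]
I6: IS=21 RO=22 EX=23 WR=24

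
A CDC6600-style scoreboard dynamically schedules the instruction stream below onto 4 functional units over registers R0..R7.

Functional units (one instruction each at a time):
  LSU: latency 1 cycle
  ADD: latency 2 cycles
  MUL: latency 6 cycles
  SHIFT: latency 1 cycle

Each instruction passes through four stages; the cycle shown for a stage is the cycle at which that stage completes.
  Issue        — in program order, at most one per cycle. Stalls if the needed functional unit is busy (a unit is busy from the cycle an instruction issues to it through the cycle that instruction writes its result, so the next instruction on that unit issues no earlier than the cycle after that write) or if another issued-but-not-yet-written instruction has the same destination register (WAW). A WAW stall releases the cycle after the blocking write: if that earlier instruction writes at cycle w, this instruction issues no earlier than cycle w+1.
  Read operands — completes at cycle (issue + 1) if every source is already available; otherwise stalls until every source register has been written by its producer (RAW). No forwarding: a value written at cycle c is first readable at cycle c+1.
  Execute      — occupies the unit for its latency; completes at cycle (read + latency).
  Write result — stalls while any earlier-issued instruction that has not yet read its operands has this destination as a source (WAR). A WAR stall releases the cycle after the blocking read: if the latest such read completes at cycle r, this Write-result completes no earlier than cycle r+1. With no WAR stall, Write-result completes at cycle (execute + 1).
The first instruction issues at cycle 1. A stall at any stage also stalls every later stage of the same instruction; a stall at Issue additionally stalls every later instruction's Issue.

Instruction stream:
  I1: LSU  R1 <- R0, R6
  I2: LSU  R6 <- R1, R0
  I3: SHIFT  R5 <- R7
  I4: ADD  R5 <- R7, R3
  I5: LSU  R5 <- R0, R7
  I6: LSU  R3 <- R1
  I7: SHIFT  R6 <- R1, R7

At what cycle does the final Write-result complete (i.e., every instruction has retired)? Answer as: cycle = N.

c1: I1 dispatched to LSU
c2: I1 operands ready
c3: I1 complete
c4: R1←I1
c5: I2 dispatched to LSU
c6: I2 operands ready · I3 dispatched to SHIFT
c7: I2 complete · I3 operands ready
c8: R6←I2 · I3 complete
c9: R5←I3
c10: I4 dispatched to ADD
c11: I4 operands ready
c13: I4 complete
c14: R5←I4
c15: I5 dispatched to LSU
c16: I5 operands ready
c17: I5 complete
c18: R5←I5
c19: I6 dispatched to LSU
c20: I6 operands ready · I7 dispatched to SHIFT
c21: I6 complete · I7 operands ready
c22: R3←I6 · I7 complete
c23: R6←I7

cycle = 23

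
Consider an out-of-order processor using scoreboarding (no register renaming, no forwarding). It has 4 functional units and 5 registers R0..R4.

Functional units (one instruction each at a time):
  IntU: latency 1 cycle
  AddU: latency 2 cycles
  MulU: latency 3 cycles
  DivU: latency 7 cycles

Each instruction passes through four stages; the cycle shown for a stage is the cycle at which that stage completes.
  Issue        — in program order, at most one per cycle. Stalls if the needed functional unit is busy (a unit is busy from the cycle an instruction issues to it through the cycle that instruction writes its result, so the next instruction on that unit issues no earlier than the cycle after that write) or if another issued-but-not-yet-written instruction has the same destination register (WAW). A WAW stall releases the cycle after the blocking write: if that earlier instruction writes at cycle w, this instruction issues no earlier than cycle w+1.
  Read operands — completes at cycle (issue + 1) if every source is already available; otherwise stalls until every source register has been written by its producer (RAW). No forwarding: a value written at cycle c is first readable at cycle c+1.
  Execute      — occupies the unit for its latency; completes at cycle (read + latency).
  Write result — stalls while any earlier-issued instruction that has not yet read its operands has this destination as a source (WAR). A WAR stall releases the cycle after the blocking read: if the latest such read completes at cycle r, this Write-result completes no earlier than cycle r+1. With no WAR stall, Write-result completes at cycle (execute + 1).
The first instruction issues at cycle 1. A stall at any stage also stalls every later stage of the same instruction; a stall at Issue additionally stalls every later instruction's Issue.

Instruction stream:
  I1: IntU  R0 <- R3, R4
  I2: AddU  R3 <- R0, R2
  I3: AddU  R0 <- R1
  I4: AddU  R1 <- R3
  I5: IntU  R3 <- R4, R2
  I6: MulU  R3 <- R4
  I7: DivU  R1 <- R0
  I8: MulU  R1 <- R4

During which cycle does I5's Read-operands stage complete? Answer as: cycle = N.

c1: I1→IntU
c2: I1 RO, I2→AddU
c3: I1 EX
c4: I1 WR R0
c5: I2 RO
c7: I2 EX
c8: I2 WR R3
c9: I3→AddU
c10: I3 RO
c12: I3 EX
c13: I3 WR R0
c14: I4→AddU
c15: I4 RO, I5→IntU
c16: I5 RO
c17: I4 EX, I5 EX
c18: I4 WR R1, I5 WR R3
c19: I6→MulU
c20: I6 RO, I7→DivU
c21: I7 RO
c23: I6 EX
c24: I6 WR R3
c28: I7 EX
c29: I7 WR R1
c30: I8→MulU
c31: I8 RO
c34: I8 EX
c35: I8 WR R1

cycle = 16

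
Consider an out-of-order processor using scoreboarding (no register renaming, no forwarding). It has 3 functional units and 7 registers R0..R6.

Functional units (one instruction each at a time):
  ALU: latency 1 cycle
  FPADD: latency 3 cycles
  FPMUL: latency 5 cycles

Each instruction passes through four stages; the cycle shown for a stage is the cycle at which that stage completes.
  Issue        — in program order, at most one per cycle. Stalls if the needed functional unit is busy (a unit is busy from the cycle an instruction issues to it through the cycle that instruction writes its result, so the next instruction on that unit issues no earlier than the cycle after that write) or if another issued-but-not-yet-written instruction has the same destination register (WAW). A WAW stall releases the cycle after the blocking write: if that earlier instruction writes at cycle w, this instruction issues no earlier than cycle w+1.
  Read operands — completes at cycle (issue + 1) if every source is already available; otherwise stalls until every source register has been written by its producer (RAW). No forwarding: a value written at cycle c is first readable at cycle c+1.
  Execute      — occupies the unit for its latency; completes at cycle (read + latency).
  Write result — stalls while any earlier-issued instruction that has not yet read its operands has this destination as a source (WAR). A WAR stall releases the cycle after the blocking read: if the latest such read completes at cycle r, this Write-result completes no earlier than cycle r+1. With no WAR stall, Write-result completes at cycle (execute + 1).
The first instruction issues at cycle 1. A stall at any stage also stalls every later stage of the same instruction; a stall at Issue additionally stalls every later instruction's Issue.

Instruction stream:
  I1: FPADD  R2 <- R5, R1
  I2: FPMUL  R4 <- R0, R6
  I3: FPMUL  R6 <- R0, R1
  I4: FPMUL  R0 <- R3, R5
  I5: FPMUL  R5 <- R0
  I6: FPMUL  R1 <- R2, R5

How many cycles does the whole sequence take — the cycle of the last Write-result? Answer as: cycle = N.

cycle = 41

c1: issue I1 (FPADD)
c2: I1 read-ops | issue I2 (FPMUL)
c3: I2 read-ops
c5: I1 finished on FPADD
c6: I1→R2
c8: I2 finished on FPMUL
c9: I2→R4
c10: issue I3 (FPMUL)
c11: I3 read-ops
c16: I3 finished on FPMUL
c17: I3→R6
c18: issue I4 (FPMUL)
c19: I4 read-ops
c24: I4 finished on FPMUL
c25: I4→R0
c26: issue I5 (FPMUL)
c27: I5 read-ops
c32: I5 finished on FPMUL
c33: I5→R5
c34: issue I6 (FPMUL)
c35: I6 read-ops
c40: I6 finished on FPMUL
c41: I6→R1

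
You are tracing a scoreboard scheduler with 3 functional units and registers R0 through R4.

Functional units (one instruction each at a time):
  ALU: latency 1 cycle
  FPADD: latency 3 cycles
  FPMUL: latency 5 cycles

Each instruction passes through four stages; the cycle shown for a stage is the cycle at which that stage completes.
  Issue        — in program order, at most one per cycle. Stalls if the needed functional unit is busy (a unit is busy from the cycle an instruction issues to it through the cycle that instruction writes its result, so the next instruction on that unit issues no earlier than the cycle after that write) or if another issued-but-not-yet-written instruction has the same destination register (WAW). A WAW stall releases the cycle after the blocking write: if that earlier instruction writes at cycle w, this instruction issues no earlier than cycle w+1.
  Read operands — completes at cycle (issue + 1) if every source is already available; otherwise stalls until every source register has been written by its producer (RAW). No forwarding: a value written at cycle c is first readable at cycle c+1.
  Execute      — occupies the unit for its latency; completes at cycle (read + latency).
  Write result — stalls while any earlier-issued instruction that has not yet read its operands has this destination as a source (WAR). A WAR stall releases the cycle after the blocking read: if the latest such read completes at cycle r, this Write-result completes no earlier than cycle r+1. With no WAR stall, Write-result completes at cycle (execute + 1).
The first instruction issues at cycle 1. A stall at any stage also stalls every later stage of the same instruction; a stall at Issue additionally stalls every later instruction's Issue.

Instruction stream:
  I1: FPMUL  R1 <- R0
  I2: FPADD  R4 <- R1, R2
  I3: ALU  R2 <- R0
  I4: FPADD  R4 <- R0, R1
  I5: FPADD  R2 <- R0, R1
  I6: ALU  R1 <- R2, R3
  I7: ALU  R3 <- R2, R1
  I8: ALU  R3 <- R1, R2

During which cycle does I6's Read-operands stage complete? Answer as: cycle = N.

[I1] 1/2/7/8
[I2] 2/9/12/13  (RAW R1: wait I1 write@8)
[I3] 3/4/5/10  (WAR R2: wait I2 read@9)
[I4] 14/15/18/19  (struct: FPADD busy until I2 writes@13)
[I5] 20/21/24/25  (struct: FPADD busy until I4 writes@19)
[I6] 21/26/27/28  (RAW R2: wait I5 write@25)
[I7] 29/30/31/32  (struct: ALU busy until I6 writes@28)
[I8] 33/34/35/36  (struct: ALU busy until I7 writes@32)

cycle = 26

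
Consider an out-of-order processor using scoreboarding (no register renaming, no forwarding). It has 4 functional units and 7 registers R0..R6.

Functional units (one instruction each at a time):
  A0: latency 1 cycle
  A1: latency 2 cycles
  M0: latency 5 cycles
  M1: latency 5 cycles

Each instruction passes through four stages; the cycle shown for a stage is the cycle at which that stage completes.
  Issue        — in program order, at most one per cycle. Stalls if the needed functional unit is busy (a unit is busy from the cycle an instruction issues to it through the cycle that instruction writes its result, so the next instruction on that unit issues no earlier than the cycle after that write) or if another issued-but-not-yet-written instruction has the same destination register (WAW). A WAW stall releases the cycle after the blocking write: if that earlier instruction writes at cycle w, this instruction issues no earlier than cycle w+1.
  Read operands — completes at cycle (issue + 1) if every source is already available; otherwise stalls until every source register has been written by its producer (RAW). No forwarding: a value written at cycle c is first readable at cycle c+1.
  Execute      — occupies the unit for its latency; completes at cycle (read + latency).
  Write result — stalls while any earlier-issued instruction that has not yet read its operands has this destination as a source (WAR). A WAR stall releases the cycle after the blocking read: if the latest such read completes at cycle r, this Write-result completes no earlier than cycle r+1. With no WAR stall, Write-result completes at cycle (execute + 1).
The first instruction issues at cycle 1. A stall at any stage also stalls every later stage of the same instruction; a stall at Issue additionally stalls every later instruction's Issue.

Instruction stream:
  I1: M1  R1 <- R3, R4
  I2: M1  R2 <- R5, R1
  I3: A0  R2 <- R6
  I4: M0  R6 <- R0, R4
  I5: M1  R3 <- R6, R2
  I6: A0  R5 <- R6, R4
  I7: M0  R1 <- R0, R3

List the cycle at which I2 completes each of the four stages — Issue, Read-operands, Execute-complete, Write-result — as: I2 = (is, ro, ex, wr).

I2 = (9, 10, 15, 16)

c1: I1→M1
c2: I1 RO
c7: I1 EX
c8: I1 WR R1
c9: I2→M1
c10: I2 RO
c15: I2 EX
c16: I2 WR R2
c17: I3→A0
c18: I3 RO | I4→M0
c19: I3 EX | I4 RO | I5→M1
c20: I3 WR R2
c21: I6→A0
c24: I4 EX
c25: I4 WR R6
c26: I5 RO | I6 RO | I7→M0
c27: I6 EX
c28: I6 WR R5
c31: I5 EX
c32: I5 WR R3
c33: I7 RO
c38: I7 EX
c39: I7 WR R1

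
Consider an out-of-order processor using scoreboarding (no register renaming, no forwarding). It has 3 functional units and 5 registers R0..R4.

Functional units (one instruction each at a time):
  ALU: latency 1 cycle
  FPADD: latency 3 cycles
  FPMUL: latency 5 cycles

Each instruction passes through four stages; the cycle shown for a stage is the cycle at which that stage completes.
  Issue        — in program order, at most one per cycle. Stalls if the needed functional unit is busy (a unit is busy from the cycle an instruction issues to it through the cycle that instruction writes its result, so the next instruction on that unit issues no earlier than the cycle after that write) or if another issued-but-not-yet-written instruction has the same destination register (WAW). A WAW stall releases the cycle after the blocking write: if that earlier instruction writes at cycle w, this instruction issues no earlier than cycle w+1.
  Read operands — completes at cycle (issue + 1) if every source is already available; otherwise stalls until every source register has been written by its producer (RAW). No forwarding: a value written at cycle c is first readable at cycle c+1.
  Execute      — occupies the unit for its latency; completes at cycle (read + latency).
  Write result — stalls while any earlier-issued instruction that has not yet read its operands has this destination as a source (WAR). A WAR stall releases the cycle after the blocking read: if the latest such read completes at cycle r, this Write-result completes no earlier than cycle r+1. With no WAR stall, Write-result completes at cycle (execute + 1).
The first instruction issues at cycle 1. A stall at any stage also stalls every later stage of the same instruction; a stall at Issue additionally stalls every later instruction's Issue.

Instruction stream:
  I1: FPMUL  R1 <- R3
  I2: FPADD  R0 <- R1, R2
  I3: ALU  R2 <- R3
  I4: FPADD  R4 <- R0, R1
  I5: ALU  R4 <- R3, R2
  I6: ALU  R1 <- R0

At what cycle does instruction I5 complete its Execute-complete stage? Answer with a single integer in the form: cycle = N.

t=1  issue I1 (FPMUL)
t=2  I1 read-ops · issue I2 (FPADD)
t=3  issue I3 (ALU)
t=4  I3 read-ops
t=5  I3 finished on ALU
t=7  I1 finished on FPMUL
t=8  I1→R1
t=9  I2 read-ops
t=10  I3→R2
t=12  I2 finished on FPADD
t=13  I2→R0
t=14  issue I4 (FPADD)
t=15  I4 read-ops
t=18  I4 finished on FPADD
t=19  I4→R4
t=20  issue I5 (ALU)
t=21  I5 read-ops
t=22  I5 finished on ALU
t=23  I5→R4
t=24  issue I6 (ALU)
t=25  I6 read-ops
t=26  I6 finished on ALU
t=27  I6→R1

cycle = 22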